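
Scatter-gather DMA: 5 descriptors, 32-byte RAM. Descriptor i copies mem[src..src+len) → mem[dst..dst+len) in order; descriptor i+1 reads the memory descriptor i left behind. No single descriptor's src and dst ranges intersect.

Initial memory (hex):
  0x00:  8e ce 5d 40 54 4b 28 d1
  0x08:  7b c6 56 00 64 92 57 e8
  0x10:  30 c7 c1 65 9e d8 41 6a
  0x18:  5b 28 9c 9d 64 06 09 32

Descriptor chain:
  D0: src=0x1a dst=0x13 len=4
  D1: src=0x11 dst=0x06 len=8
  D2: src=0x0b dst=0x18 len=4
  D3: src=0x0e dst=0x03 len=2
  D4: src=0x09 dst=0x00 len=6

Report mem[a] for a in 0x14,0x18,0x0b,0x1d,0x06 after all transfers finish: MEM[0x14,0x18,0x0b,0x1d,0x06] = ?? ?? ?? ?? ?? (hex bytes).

MEM[0x14,0x18,0x0b,0x1d,0x06] = 9d 06 06 06 c7

[0] 0x1a->0x13 len=4 : 9c 9d 64 06
[1] 0x11->0x06 len=8 : c7 c1 9c 9d 64 06 6a 5b
[2] 0x0b->0x18 len=4 : 06 6a 5b 57
[3] 0x0e->0x03 len=2 : 57 e8
[4] 0x09->0x00 len=6 : 9d 64 06 6a 5b 57
query mem[0x14]=0x9d, mem[0x18]=0x06, mem[0x0b]=0x06, mem[0x1d]=0x06, mem[0x06]=0xc7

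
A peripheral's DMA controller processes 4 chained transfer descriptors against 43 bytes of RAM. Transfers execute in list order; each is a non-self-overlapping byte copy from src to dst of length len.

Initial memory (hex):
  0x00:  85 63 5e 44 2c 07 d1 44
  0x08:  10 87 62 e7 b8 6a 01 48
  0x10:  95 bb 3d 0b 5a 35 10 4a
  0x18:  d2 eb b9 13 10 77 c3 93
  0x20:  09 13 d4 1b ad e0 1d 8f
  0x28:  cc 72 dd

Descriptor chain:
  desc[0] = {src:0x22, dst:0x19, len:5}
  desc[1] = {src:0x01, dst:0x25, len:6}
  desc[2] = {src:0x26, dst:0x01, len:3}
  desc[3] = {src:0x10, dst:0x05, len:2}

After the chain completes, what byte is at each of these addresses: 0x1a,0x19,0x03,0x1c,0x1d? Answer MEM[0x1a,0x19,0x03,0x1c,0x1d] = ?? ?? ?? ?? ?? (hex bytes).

  after D0: wrote 5B at 0x19 = d41bade01d
  after D1: wrote 6B at 0x25 = 635e442c07d1
  after D2: wrote 3B at 0x01 = 5e442c
  after D3: wrote 2B at 0x05 = 95bb
query mem[0x1a]=0x1b, mem[0x19]=0xd4, mem[0x03]=0x2c, mem[0x1c]=0xe0, mem[0x1d]=0x1d

MEM[0x1a,0x19,0x03,0x1c,0x1d] = 1b d4 2c e0 1d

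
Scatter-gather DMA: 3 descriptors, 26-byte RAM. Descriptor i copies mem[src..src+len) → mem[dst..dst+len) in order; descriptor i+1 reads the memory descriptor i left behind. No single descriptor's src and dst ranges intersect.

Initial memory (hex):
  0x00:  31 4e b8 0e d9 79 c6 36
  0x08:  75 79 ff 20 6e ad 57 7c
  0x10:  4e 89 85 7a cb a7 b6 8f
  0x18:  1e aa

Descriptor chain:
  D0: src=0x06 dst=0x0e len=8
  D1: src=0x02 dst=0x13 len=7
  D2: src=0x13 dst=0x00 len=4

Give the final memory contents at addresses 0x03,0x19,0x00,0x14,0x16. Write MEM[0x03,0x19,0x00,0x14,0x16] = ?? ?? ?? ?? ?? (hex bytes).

MEM[0x03,0x19,0x00,0x14,0x16] = 79 75 b8 0e 79

[0] 0x06->0x0e len=8 : c6 36 75 79 ff 20 6e ad
[1] 0x02->0x13 len=7 : b8 0e d9 79 c6 36 75
[2] 0x13->0x00 len=4 : b8 0e d9 79
query mem[0x03]=0x79, mem[0x19]=0x75, mem[0x00]=0xb8, mem[0x14]=0x0e, mem[0x16]=0x79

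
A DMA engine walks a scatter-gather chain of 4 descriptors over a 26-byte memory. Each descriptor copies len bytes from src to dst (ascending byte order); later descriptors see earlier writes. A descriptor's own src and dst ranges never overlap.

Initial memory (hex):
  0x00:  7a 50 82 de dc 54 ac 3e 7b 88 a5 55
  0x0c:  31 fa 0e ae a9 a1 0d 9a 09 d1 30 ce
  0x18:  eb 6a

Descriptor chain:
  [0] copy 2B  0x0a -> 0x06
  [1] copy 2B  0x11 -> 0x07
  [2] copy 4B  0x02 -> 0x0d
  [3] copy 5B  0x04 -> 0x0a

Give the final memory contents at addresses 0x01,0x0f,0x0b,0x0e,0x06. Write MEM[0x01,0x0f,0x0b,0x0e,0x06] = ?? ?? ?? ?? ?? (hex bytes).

MEM[0x01,0x0f,0x0b,0x0e,0x06] = 50 dc 54 0d a5

#0 dst[0x06+2] := {0xa5,0x55}
#1 dst[0x07+2] := {0xa1,0x0d}
#2 dst[0x0d+4] := {0x82,0xde,0xdc,0x54}
#3 dst[0x0a+5] := {0xdc,0x54,0xa5,0xa1,0x0d}
query mem[0x01]=0x50, mem[0x0f]=0xdc, mem[0x0b]=0x54, mem[0x0e]=0x0d, mem[0x06]=0xa5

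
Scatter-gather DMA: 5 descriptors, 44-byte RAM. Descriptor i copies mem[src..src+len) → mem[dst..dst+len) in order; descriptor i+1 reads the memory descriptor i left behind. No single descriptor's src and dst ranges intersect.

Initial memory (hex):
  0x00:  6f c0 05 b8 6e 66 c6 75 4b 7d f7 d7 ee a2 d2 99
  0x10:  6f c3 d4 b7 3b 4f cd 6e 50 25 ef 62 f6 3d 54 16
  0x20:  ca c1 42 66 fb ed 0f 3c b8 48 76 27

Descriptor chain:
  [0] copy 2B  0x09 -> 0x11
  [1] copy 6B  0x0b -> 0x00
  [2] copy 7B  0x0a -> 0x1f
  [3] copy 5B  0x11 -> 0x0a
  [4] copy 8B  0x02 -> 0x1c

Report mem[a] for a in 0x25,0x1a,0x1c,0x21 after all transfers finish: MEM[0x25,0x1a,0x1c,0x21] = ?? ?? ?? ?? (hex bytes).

MEM[0x25,0x1a,0x1c,0x21] = 6f ef a2 75

D0: mem[0x11..0x12] <- [7d f7]
D1: mem[0x00..0x05] <- [d7 ee a2 d2 99 6f]
D2: mem[0x1f..0x25] <- [f7 d7 ee a2 d2 99 6f]
D3: mem[0x0a..0x0e] <- [7d f7 b7 3b 4f]
D4: mem[0x1c..0x23] <- [a2 d2 99 6f c6 75 4b 7d]
query mem[0x25]=0x6f, mem[0x1a]=0xef, mem[0x1c]=0xa2, mem[0x21]=0x75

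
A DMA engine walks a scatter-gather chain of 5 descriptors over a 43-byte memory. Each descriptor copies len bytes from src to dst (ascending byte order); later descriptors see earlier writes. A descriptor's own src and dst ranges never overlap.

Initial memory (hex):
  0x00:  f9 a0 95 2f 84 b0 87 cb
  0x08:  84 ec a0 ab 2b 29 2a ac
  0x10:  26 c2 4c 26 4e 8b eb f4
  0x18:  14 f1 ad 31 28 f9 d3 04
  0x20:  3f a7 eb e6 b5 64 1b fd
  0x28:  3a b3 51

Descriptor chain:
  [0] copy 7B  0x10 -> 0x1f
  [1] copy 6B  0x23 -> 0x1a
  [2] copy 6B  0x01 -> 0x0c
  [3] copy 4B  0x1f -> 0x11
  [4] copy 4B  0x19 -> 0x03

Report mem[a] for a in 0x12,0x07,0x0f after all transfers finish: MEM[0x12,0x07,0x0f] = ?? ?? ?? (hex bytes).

#0 dst[0x1f+7] := {0x26,0xc2,0x4c,0x26,0x4e,0x8b,0xeb}
#1 dst[0x1a+6] := {0x4e,0x8b,0xeb,0x1b,0xfd,0x3a}
#2 dst[0x0c+6] := {0xa0,0x95,0x2f,0x84,0xb0,0x87}
#3 dst[0x11+4] := {0x3a,0xc2,0x4c,0x26}
#4 dst[0x03+4] := {0xf1,0x4e,0x8b,0xeb}
query mem[0x12]=0xc2, mem[0x07]=0xcb, mem[0x0f]=0x84

MEM[0x12,0x07,0x0f] = c2 cb 84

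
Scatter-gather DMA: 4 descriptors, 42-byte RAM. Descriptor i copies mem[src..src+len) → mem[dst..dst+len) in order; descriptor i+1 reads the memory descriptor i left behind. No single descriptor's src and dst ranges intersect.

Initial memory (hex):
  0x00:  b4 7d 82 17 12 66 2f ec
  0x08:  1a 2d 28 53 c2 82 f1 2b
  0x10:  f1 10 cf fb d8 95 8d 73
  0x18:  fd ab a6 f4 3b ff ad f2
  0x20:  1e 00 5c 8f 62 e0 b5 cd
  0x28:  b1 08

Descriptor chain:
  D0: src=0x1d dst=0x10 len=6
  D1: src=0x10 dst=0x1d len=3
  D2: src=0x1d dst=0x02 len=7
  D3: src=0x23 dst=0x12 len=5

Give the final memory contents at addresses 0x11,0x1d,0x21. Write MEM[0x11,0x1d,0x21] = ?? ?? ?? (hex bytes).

  after D0: wrote 6B at 0x10 = ffadf21e005c
  after D1: wrote 3B at 0x1d = ffadf2
  after D2: wrote 7B at 0x02 = ffadf21e005c8f
  after D3: wrote 5B at 0x12 = 8f62e0b5cd
query mem[0x11]=0xad, mem[0x1d]=0xff, mem[0x21]=0x00

MEM[0x11,0x1d,0x21] = ad ff 00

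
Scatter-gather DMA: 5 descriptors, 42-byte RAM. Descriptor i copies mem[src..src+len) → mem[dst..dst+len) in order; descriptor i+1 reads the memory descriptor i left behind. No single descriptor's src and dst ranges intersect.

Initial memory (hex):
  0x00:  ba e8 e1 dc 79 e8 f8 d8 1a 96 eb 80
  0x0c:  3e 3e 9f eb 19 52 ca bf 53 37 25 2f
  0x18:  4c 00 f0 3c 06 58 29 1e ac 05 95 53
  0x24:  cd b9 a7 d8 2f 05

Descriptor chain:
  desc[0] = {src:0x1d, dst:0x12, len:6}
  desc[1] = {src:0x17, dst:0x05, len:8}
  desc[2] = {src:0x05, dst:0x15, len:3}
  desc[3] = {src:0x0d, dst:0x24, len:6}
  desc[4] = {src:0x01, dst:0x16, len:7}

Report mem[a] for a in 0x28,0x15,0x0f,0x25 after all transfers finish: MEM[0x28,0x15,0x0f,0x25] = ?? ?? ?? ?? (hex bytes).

D0: mem[0x12..0x17] <- [58 29 1e ac 05 95]
D1: mem[0x05..0x0c] <- [95 4c 00 f0 3c 06 58 29]
D2: mem[0x15..0x17] <- [95 4c 00]
D3: mem[0x24..0x29] <- [3e 9f eb 19 52 58]
D4: mem[0x16..0x1c] <- [e8 e1 dc 79 95 4c 00]
query mem[0x28]=0x52, mem[0x15]=0x95, mem[0x0f]=0xeb, mem[0x25]=0x9f

MEM[0x28,0x15,0x0f,0x25] = 52 95 eb 9f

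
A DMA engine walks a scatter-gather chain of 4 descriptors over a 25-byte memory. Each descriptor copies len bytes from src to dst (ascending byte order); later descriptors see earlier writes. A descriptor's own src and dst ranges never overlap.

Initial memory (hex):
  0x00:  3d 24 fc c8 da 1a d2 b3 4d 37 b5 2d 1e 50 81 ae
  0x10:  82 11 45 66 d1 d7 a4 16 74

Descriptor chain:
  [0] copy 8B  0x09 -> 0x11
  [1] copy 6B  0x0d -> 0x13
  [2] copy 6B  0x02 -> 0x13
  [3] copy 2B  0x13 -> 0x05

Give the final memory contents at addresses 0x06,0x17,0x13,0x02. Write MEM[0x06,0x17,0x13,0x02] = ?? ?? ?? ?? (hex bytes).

  after D0: wrote 8B at 0x11 = 37b52d1e5081ae82
  after D1: wrote 6B at 0x13 = 5081ae8237b5
  after D2: wrote 6B at 0x13 = fcc8da1ad2b3
  after D3: wrote 2B at 0x05 = fcc8
query mem[0x06]=0xc8, mem[0x17]=0xd2, mem[0x13]=0xfc, mem[0x02]=0xfc

MEM[0x06,0x17,0x13,0x02] = c8 d2 fc fc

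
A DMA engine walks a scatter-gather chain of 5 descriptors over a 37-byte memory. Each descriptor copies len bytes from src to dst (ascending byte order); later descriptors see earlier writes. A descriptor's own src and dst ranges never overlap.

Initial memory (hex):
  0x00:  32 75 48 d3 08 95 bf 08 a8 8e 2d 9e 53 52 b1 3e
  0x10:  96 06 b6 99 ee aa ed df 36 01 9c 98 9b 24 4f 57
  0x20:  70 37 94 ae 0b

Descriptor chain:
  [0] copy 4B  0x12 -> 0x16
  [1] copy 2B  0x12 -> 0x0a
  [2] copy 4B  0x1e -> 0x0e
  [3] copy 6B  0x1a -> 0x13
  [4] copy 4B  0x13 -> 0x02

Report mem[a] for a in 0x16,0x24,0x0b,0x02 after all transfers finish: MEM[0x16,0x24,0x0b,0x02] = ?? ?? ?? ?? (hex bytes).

MEM[0x16,0x24,0x0b,0x02] = 24 0b 99 9c

[0] 0x12->0x16 len=4 : b6 99 ee aa
[1] 0x12->0x0a len=2 : b6 99
[2] 0x1e->0x0e len=4 : 4f 57 70 37
[3] 0x1a->0x13 len=6 : 9c 98 9b 24 4f 57
[4] 0x13->0x02 len=4 : 9c 98 9b 24
query mem[0x16]=0x24, mem[0x24]=0x0b, mem[0x0b]=0x99, mem[0x02]=0x9c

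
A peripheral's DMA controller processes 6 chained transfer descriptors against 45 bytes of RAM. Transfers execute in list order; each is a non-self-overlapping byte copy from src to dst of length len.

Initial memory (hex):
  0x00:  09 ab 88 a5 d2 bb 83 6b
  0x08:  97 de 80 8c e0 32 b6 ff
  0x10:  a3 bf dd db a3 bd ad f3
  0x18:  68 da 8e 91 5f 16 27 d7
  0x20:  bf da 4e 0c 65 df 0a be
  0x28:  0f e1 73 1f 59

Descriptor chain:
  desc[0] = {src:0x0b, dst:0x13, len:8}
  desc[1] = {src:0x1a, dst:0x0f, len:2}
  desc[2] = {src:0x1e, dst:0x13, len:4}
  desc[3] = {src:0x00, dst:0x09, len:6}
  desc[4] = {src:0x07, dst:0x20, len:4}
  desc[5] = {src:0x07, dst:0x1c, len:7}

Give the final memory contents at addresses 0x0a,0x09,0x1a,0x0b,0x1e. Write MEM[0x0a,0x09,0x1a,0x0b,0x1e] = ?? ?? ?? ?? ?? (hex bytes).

MEM[0x0a,0x09,0x1a,0x0b,0x1e] = ab 09 dd 88 09

#0 dst[0x13+8] := {0x8c,0xe0,0x32,0xb6,0xff,0xa3,0xbf,0xdd}
#1 dst[0x0f+2] := {0xdd,0x91}
#2 dst[0x13+4] := {0x27,0xd7,0xbf,0xda}
#3 dst[0x09+6] := {0x09,0xab,0x88,0xa5,0xd2,0xbb}
#4 dst[0x20+4] := {0x6b,0x97,0x09,0xab}
#5 dst[0x1c+7] := {0x6b,0x97,0x09,0xab,0x88,0xa5,0xd2}
query mem[0x0a]=0xab, mem[0x09]=0x09, mem[0x1a]=0xdd, mem[0x0b]=0x88, mem[0x1e]=0x09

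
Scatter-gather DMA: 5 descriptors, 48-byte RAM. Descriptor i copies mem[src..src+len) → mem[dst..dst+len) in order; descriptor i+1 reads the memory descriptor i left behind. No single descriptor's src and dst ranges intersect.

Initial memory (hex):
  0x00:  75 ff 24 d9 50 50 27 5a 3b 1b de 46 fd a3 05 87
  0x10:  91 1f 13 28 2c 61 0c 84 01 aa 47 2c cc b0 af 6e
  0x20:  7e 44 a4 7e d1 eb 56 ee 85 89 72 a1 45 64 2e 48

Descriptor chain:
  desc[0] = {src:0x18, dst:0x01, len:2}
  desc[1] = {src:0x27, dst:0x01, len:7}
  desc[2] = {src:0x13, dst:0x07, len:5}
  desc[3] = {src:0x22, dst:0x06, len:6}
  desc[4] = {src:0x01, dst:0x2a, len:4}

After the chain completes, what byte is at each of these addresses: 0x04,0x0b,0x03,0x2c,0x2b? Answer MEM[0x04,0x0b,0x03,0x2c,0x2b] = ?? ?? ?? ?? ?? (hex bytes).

#0 dst[0x01+2] := {0x01,0xaa}
#1 dst[0x01+7] := {0xee,0x85,0x89,0x72,0xa1,0x45,0x64}
#2 dst[0x07+5] := {0x28,0x2c,0x61,0x0c,0x84}
#3 dst[0x06+6] := {0xa4,0x7e,0xd1,0xeb,0x56,0xee}
#4 dst[0x2a+4] := {0xee,0x85,0x89,0x72}
query mem[0x04]=0x72, mem[0x0b]=0xee, mem[0x03]=0x89, mem[0x2c]=0x89, mem[0x2b]=0x85

MEM[0x04,0x0b,0x03,0x2c,0x2b] = 72 ee 89 89 85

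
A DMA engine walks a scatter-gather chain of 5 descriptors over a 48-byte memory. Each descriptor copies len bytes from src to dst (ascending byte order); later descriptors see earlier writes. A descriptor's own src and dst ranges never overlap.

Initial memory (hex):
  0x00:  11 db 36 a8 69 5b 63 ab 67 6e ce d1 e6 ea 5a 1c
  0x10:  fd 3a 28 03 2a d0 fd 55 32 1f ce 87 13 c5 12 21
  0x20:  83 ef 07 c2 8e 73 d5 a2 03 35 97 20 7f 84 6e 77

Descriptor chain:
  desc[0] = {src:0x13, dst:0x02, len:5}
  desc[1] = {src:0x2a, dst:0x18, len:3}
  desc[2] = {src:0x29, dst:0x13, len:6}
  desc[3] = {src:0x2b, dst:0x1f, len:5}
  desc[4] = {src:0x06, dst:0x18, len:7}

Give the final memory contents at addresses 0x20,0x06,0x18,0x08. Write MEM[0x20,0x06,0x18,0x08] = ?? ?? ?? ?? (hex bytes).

#0 dst[0x02+5] := {0x03,0x2a,0xd0,0xfd,0x55}
#1 dst[0x18+3] := {0x97,0x20,0x7f}
#2 dst[0x13+6] := {0x35,0x97,0x20,0x7f,0x84,0x6e}
#3 dst[0x1f+5] := {0x20,0x7f,0x84,0x6e,0x77}
#4 dst[0x18+7] := {0x55,0xab,0x67,0x6e,0xce,0xd1,0xe6}
query mem[0x20]=0x7f, mem[0x06]=0x55, mem[0x18]=0x55, mem[0x08]=0x67

MEM[0x20,0x06,0x18,0x08] = 7f 55 55 67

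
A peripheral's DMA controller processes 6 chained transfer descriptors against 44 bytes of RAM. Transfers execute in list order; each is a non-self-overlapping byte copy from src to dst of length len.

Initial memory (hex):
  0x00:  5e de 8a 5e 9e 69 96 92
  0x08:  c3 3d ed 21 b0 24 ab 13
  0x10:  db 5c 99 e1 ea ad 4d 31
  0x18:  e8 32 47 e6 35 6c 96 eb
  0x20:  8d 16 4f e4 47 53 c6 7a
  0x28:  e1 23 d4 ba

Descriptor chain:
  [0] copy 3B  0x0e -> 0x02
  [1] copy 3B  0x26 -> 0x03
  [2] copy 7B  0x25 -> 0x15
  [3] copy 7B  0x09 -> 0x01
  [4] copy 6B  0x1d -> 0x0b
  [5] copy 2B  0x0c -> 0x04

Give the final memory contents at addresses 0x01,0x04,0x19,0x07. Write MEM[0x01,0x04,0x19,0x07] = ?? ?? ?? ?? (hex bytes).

#0 dst[0x02+3] := {0xab,0x13,0xdb}
#1 dst[0x03+3] := {0xc6,0x7a,0xe1}
#2 dst[0x15+7] := {0x53,0xc6,0x7a,0xe1,0x23,0xd4,0xba}
#3 dst[0x01+7] := {0x3d,0xed,0x21,0xb0,0x24,0xab,0x13}
#4 dst[0x0b+6] := {0x6c,0x96,0xeb,0x8d,0x16,0x4f}
#5 dst[0x04+2] := {0x96,0xeb}
query mem[0x01]=0x3d, mem[0x04]=0x96, mem[0x19]=0x23, mem[0x07]=0x13

MEM[0x01,0x04,0x19,0x07] = 3d 96 23 13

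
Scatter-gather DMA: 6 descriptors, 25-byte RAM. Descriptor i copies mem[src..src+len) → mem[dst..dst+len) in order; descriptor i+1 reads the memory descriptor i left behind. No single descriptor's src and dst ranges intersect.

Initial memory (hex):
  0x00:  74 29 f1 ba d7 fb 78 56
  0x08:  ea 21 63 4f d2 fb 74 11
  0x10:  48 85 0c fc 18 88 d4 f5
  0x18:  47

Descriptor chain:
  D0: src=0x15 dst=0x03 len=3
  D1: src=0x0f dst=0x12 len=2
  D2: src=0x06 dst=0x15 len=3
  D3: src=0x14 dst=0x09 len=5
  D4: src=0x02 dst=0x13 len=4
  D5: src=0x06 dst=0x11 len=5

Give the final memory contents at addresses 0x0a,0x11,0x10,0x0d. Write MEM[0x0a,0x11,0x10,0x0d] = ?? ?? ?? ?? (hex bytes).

  after D0: wrote 3B at 0x03 = 88d4f5
  after D1: wrote 2B at 0x12 = 1148
  after D2: wrote 3B at 0x15 = 7856ea
  after D3: wrote 5B at 0x09 = 187856ea47
  after D4: wrote 4B at 0x13 = f188d4f5
  after D5: wrote 5B at 0x11 = 7856ea1878
query mem[0x0a]=0x78, mem[0x11]=0x78, mem[0x10]=0x48, mem[0x0d]=0x47

MEM[0x0a,0x11,0x10,0x0d] = 78 78 48 47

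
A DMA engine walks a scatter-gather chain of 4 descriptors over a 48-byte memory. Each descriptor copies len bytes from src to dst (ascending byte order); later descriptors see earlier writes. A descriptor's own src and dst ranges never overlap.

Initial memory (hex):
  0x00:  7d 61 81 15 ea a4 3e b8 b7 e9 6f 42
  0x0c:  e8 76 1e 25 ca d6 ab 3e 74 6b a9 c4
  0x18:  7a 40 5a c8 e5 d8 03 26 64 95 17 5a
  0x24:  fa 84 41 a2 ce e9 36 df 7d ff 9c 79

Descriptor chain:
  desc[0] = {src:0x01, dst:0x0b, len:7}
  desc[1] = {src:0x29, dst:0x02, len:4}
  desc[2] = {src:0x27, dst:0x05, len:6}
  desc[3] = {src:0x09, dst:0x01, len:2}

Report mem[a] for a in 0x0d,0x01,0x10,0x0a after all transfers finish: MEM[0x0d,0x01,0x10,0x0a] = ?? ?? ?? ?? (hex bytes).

#0 dst[0x0b+7] := {0x61,0x81,0x15,0xea,0xa4,0x3e,0xb8}
#1 dst[0x02+4] := {0xe9,0x36,0xdf,0x7d}
#2 dst[0x05+6] := {0xa2,0xce,0xe9,0x36,0xdf,0x7d}
#3 dst[0x01+2] := {0xdf,0x7d}
query mem[0x0d]=0x15, mem[0x01]=0xdf, mem[0x10]=0x3e, mem[0x0a]=0x7d

MEM[0x0d,0x01,0x10,0x0a] = 15 df 3e 7d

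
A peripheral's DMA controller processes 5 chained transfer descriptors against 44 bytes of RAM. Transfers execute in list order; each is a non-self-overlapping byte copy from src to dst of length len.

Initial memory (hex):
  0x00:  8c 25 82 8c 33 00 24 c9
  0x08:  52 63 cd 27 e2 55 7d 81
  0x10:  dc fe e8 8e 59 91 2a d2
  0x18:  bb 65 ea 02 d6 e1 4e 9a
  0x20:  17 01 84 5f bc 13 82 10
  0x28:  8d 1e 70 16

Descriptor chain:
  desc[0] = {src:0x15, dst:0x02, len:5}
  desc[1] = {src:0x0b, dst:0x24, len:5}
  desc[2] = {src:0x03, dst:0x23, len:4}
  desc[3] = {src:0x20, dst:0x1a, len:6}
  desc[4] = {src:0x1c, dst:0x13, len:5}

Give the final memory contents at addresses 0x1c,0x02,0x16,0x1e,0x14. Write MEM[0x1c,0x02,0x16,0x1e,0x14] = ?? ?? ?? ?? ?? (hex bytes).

MEM[0x1c,0x02,0x16,0x1e,0x14] = 84 91 bb d2 2a

[0] 0x15->0x02 len=5 : 91 2a d2 bb 65
[1] 0x0b->0x24 len=5 : 27 e2 55 7d 81
[2] 0x03->0x23 len=4 : 2a d2 bb 65
[3] 0x20->0x1a len=6 : 17 01 84 2a d2 bb
[4] 0x1c->0x13 len=5 : 84 2a d2 bb 17
query mem[0x1c]=0x84, mem[0x02]=0x91, mem[0x16]=0xbb, mem[0x1e]=0xd2, mem[0x14]=0x2a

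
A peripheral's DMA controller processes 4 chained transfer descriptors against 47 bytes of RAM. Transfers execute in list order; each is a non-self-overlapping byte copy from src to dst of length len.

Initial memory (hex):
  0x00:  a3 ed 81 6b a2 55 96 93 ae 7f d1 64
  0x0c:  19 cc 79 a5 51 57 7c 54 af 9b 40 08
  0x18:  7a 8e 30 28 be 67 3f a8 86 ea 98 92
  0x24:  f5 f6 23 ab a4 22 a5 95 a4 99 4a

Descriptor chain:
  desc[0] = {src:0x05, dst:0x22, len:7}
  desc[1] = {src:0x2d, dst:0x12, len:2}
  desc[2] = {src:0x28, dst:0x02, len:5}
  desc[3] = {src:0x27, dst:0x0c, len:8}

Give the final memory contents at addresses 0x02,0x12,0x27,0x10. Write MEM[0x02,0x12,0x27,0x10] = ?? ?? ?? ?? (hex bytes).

MEM[0x02,0x12,0x27,0x10] = 64 99 d1 95

#0 dst[0x22+7] := {0x55,0x96,0x93,0xae,0x7f,0xd1,0x64}
#1 dst[0x12+2] := {0x99,0x4a}
#2 dst[0x02+5] := {0x64,0x22,0xa5,0x95,0xa4}
#3 dst[0x0c+8] := {0xd1,0x64,0x22,0xa5,0x95,0xa4,0x99,0x4a}
query mem[0x02]=0x64, mem[0x12]=0x99, mem[0x27]=0xd1, mem[0x10]=0x95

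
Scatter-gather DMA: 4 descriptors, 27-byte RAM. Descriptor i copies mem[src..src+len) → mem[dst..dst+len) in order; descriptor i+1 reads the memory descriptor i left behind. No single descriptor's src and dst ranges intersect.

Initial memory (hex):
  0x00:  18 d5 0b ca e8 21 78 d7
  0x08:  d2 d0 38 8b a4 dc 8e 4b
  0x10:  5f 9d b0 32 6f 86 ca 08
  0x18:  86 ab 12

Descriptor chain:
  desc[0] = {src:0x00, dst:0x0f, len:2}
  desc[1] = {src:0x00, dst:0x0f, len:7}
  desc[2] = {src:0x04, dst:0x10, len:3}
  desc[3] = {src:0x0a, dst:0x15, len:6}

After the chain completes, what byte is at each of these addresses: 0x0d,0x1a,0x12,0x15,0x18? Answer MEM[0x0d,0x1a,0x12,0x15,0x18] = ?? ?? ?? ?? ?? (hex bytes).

#0 dst[0x0f+2] := {0x18,0xd5}
#1 dst[0x0f+7] := {0x18,0xd5,0x0b,0xca,0xe8,0x21,0x78}
#2 dst[0x10+3] := {0xe8,0x21,0x78}
#3 dst[0x15+6] := {0x38,0x8b,0xa4,0xdc,0x8e,0x18}
query mem[0x0d]=0xdc, mem[0x1a]=0x18, mem[0x12]=0x78, mem[0x15]=0x38, mem[0x18]=0xdc

MEM[0x0d,0x1a,0x12,0x15,0x18] = dc 18 78 38 dc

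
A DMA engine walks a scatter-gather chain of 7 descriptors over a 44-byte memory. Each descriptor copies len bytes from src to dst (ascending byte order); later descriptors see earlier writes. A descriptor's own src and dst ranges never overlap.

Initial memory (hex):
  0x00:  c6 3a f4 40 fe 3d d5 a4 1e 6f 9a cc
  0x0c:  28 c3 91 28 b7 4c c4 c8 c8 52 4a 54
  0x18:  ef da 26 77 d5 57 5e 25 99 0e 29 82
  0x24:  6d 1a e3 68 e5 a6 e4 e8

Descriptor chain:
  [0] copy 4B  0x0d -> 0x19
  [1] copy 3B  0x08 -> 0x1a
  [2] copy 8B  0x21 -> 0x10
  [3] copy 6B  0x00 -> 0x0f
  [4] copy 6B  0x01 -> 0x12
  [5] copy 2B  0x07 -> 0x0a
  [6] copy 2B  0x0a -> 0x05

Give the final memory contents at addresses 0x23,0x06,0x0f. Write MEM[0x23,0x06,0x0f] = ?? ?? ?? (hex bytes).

MEM[0x23,0x06,0x0f] = 82 1e c6

  after D0: wrote 4B at 0x19 = c39128b7
  after D1: wrote 3B at 0x1a = 1e6f9a
  after D2: wrote 8B at 0x10 = 0e29826d1ae368e5
  after D3: wrote 6B at 0x0f = c63af440fe3d
  after D4: wrote 6B at 0x12 = 3af440fe3dd5
  after D5: wrote 2B at 0x0a = a41e
  after D6: wrote 2B at 0x05 = a41e
query mem[0x23]=0x82, mem[0x06]=0x1e, mem[0x0f]=0xc6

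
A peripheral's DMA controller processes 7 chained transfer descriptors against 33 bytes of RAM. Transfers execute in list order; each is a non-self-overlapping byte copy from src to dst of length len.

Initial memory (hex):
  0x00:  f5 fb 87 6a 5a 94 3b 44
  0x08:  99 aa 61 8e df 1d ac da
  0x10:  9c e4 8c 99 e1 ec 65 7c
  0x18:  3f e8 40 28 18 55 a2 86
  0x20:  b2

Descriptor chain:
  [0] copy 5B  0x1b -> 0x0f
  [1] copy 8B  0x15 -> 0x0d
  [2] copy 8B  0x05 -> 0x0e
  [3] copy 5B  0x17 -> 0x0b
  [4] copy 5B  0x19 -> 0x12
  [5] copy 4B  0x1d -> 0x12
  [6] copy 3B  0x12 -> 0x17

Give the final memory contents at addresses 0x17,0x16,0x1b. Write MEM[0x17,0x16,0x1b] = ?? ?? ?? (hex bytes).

MEM[0x17,0x16,0x1b] = 55 55 28

[0] 0x1b->0x0f len=5 : 28 18 55 a2 86
[1] 0x15->0x0d len=8 : ec 65 7c 3f e8 40 28 18
[2] 0x05->0x0e len=8 : 94 3b 44 99 aa 61 8e df
[3] 0x17->0x0b len=5 : 7c 3f e8 40 28
[4] 0x19->0x12 len=5 : e8 40 28 18 55
[5] 0x1d->0x12 len=4 : 55 a2 86 b2
[6] 0x12->0x17 len=3 : 55 a2 86
query mem[0x17]=0x55, mem[0x16]=0x55, mem[0x1b]=0x28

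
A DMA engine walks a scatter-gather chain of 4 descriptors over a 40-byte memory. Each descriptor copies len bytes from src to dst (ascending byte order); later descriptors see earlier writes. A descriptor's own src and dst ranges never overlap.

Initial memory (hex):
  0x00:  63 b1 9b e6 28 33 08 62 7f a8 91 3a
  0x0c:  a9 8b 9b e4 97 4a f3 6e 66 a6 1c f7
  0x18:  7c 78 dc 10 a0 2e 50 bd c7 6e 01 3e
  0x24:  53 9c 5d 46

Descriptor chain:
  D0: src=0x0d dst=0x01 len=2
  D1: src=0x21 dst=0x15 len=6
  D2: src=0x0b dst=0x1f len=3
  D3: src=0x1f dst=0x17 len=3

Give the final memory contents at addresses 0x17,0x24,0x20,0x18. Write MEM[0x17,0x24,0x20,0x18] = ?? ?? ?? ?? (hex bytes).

MEM[0x17,0x24,0x20,0x18] = 3a 53 a9 a9

  after D0: wrote 2B at 0x01 = 8b9b
  after D1: wrote 6B at 0x15 = 6e013e539c5d
  after D2: wrote 3B at 0x1f = 3aa98b
  after D3: wrote 3B at 0x17 = 3aa98b
query mem[0x17]=0x3a, mem[0x24]=0x53, mem[0x20]=0xa9, mem[0x18]=0xa9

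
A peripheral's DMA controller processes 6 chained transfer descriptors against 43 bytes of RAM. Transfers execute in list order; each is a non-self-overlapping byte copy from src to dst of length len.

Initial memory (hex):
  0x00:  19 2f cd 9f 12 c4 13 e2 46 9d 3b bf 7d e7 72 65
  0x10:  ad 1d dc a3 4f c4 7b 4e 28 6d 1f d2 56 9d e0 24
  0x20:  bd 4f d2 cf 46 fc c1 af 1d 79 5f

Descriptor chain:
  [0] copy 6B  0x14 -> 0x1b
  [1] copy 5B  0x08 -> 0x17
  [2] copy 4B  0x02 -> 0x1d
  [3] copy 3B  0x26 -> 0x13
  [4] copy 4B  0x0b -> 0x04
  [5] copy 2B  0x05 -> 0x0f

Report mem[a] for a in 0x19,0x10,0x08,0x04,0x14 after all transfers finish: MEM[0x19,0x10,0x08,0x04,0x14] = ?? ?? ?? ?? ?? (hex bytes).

  after D0: wrote 6B at 0x1b = 4fc47b4e286d
  after D1: wrote 5B at 0x17 = 469d3bbf7d
  after D2: wrote 4B at 0x1d = cd9f12c4
  after D3: wrote 3B at 0x13 = c1af1d
  after D4: wrote 4B at 0x04 = bf7de772
  after D5: wrote 2B at 0x0f = 7de7
query mem[0x19]=0x3b, mem[0x10]=0xe7, mem[0x08]=0x46, mem[0x04]=0xbf, mem[0x14]=0xaf

MEM[0x19,0x10,0x08,0x04,0x14] = 3b e7 46 bf af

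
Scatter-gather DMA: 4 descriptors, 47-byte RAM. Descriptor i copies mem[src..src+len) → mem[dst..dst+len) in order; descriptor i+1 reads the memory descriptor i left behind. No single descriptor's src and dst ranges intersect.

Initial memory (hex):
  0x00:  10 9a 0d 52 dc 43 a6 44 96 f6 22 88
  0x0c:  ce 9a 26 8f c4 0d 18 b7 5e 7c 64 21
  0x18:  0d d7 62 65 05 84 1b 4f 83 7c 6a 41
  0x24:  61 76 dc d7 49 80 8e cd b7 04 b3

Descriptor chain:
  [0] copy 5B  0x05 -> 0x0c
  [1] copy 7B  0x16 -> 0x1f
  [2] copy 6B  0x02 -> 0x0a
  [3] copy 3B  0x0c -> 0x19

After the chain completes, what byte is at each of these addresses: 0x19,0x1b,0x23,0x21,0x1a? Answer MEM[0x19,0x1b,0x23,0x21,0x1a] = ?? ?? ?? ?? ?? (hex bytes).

D0: mem[0x0c..0x10] <- [43 a6 44 96 f6]
D1: mem[0x1f..0x25] <- [64 21 0d d7 62 65 05]
D2: mem[0x0a..0x0f] <- [0d 52 dc 43 a6 44]
D3: mem[0x19..0x1b] <- [dc 43 a6]
query mem[0x19]=0xdc, mem[0x1b]=0xa6, mem[0x23]=0x62, mem[0x21]=0x0d, mem[0x1a]=0x43

MEM[0x19,0x1b,0x23,0x21,0x1a] = dc a6 62 0d 43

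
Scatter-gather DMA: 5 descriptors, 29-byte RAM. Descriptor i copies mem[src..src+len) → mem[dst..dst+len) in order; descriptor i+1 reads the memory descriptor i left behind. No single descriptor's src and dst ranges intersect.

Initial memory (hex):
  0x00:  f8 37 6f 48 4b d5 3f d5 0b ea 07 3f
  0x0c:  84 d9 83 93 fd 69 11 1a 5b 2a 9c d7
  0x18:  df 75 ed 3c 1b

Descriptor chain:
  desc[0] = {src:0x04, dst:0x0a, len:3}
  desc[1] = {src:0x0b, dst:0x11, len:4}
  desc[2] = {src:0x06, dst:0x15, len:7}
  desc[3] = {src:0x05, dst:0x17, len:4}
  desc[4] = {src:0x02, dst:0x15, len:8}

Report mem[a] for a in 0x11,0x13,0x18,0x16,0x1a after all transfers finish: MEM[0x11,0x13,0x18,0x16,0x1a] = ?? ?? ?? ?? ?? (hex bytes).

D0: mem[0x0a..0x0c] <- [4b d5 3f]
D1: mem[0x11..0x14] <- [d5 3f d9 83]
D2: mem[0x15..0x1b] <- [3f d5 0b ea 4b d5 3f]
D3: mem[0x17..0x1a] <- [d5 3f d5 0b]
D4: mem[0x15..0x1c] <- [6f 48 4b d5 3f d5 0b ea]
query mem[0x11]=0xd5, mem[0x13]=0xd9, mem[0x18]=0xd5, mem[0x16]=0x48, mem[0x1a]=0xd5

MEM[0x11,0x13,0x18,0x16,0x1a] = d5 d9 d5 48 d5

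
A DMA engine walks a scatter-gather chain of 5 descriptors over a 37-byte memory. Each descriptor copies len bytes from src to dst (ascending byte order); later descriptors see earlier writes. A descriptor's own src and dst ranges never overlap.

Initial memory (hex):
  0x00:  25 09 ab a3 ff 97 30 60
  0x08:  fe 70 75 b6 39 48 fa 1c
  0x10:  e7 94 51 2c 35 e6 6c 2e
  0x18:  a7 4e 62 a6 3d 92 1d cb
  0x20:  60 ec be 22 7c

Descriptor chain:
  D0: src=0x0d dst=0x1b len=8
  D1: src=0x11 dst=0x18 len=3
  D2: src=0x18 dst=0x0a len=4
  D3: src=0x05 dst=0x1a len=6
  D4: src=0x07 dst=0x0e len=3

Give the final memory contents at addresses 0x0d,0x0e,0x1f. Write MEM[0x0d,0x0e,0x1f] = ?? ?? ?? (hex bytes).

MEM[0x0d,0x0e,0x1f] = 48 60 94

  after D0: wrote 8B at 0x1b = 48fa1ce794512c35
  after D1: wrote 3B at 0x18 = 94512c
  after D2: wrote 4B at 0x0a = 94512c48
  after D3: wrote 6B at 0x1a = 973060fe7094
  after D4: wrote 3B at 0x0e = 60fe70
query mem[0x0d]=0x48, mem[0x0e]=0x60, mem[0x1f]=0x94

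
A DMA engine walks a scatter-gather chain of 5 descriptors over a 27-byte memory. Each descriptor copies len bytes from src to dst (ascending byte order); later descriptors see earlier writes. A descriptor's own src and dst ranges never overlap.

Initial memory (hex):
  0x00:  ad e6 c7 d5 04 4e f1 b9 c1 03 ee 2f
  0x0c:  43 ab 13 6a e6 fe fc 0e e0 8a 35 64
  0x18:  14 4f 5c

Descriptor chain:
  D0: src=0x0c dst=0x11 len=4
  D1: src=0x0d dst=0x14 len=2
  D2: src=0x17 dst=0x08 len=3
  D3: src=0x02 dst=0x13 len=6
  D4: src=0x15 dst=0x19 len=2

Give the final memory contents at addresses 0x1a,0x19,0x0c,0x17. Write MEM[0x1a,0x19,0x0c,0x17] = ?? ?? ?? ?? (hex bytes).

MEM[0x1a,0x19,0x0c,0x17] = 4e 04 43 f1

#0 dst[0x11+4] := {0x43,0xab,0x13,0x6a}
#1 dst[0x14+2] := {0xab,0x13}
#2 dst[0x08+3] := {0x64,0x14,0x4f}
#3 dst[0x13+6] := {0xc7,0xd5,0x04,0x4e,0xf1,0xb9}
#4 dst[0x19+2] := {0x04,0x4e}
query mem[0x1a]=0x4e, mem[0x19]=0x04, mem[0x0c]=0x43, mem[0x17]=0xf1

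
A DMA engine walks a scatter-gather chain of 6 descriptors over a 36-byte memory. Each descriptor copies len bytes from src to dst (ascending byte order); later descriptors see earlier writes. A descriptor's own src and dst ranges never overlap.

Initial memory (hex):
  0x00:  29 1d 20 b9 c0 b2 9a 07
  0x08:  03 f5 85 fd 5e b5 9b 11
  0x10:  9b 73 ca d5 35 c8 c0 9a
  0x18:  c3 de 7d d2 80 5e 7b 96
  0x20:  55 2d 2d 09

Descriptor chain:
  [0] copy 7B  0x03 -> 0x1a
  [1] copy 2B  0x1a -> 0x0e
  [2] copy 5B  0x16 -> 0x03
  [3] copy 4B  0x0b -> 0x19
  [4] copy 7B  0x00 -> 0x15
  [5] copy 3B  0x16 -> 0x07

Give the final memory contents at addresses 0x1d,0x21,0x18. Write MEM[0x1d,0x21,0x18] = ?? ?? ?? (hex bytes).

MEM[0x1d,0x21,0x18] = 9a 2d c0

D0: mem[0x1a..0x20] <- [b9 c0 b2 9a 07 03 f5]
D1: mem[0x0e..0x0f] <- [b9 c0]
D2: mem[0x03..0x07] <- [c0 9a c3 de b9]
D3: mem[0x19..0x1c] <- [fd 5e b5 b9]
D4: mem[0x15..0x1b] <- [29 1d 20 c0 9a c3 de]
D5: mem[0x07..0x09] <- [1d 20 c0]
query mem[0x1d]=0x9a, mem[0x21]=0x2d, mem[0x18]=0xc0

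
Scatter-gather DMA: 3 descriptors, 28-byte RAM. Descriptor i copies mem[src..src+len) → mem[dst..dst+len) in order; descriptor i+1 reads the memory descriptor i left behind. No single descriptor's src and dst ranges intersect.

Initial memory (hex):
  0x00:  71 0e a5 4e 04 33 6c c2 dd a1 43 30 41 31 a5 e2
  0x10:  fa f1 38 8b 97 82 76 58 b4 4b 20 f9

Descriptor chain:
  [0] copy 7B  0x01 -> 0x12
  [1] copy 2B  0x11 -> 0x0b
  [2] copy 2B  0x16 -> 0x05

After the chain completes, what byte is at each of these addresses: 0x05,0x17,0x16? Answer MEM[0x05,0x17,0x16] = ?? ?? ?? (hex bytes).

MEM[0x05,0x17,0x16] = 33 6c 33

D0: mem[0x12..0x18] <- [0e a5 4e 04 33 6c c2]
D1: mem[0x0b..0x0c] <- [f1 0e]
D2: mem[0x05..0x06] <- [33 6c]
query mem[0x05]=0x33, mem[0x17]=0x6c, mem[0x16]=0x33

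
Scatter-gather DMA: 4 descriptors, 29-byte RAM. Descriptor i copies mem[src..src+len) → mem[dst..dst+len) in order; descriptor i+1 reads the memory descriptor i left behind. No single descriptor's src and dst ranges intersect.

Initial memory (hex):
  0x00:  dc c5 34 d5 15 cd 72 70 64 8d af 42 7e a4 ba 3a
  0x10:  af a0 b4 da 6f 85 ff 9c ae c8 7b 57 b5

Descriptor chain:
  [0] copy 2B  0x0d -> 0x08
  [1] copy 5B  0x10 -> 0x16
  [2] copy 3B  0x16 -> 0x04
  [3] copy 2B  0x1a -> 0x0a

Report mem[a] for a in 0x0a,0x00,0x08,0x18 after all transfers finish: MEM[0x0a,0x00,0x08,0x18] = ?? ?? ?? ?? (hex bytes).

MEM[0x0a,0x00,0x08,0x18] = 6f dc a4 b4

#0 dst[0x08+2] := {0xa4,0xba}
#1 dst[0x16+5] := {0xaf,0xa0,0xb4,0xda,0x6f}
#2 dst[0x04+3] := {0xaf,0xa0,0xb4}
#3 dst[0x0a+2] := {0x6f,0x57}
query mem[0x0a]=0x6f, mem[0x00]=0xdc, mem[0x08]=0xa4, mem[0x18]=0xb4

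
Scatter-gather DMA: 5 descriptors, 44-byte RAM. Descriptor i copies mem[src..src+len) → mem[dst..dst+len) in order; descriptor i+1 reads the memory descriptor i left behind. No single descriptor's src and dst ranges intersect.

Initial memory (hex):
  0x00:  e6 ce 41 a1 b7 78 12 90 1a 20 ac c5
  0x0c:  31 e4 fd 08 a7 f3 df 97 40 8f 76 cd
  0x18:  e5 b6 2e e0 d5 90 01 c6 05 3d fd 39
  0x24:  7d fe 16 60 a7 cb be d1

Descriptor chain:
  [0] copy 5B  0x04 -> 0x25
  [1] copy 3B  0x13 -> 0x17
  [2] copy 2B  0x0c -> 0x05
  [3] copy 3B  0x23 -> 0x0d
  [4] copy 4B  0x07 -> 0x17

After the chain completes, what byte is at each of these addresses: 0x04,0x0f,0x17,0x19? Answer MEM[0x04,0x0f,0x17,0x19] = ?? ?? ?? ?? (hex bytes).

MEM[0x04,0x0f,0x17,0x19] = b7 b7 90 20

D0: mem[0x25..0x29] <- [b7 78 12 90 1a]
D1: mem[0x17..0x19] <- [97 40 8f]
D2: mem[0x05..0x06] <- [31 e4]
D3: mem[0x0d..0x0f] <- [39 7d b7]
D4: mem[0x17..0x1a] <- [90 1a 20 ac]
query mem[0x04]=0xb7, mem[0x0f]=0xb7, mem[0x17]=0x90, mem[0x19]=0x20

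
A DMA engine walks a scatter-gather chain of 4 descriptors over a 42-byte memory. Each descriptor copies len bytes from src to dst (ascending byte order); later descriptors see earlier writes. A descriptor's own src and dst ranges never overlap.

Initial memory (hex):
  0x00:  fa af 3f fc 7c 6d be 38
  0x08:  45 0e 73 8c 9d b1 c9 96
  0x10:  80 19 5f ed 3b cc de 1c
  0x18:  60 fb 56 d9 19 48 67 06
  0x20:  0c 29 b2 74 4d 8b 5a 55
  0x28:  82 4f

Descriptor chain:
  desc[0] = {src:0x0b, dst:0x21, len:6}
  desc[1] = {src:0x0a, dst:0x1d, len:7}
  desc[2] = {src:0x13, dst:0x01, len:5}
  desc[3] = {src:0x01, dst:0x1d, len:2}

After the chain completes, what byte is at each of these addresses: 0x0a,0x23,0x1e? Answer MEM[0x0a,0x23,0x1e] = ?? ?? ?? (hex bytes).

MEM[0x0a,0x23,0x1e] = 73 80 3b

  after D0: wrote 6B at 0x21 = 8c9db1c99680
  after D1: wrote 7B at 0x1d = 738c9db1c99680
  after D2: wrote 5B at 0x01 = ed3bccde1c
  after D3: wrote 2B at 0x1d = ed3b
query mem[0x0a]=0x73, mem[0x23]=0x80, mem[0x1e]=0x3b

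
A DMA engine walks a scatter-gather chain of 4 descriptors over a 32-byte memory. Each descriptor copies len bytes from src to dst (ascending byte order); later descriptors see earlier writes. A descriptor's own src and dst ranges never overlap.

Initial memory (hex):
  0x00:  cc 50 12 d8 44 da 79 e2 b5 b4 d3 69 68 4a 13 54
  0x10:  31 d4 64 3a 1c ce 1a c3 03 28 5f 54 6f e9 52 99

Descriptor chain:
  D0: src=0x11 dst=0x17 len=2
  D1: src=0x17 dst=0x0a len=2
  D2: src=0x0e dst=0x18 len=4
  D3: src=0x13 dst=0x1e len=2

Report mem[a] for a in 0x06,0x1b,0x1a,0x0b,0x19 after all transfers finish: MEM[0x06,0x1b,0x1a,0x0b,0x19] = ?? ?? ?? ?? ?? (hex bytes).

MEM[0x06,0x1b,0x1a,0x0b,0x19] = 79 d4 31 64 54

#0 dst[0x17+2] := {0xd4,0x64}
#1 dst[0x0a+2] := {0xd4,0x64}
#2 dst[0x18+4] := {0x13,0x54,0x31,0xd4}
#3 dst[0x1e+2] := {0x3a,0x1c}
query mem[0x06]=0x79, mem[0x1b]=0xd4, mem[0x1a]=0x31, mem[0x0b]=0x64, mem[0x19]=0x54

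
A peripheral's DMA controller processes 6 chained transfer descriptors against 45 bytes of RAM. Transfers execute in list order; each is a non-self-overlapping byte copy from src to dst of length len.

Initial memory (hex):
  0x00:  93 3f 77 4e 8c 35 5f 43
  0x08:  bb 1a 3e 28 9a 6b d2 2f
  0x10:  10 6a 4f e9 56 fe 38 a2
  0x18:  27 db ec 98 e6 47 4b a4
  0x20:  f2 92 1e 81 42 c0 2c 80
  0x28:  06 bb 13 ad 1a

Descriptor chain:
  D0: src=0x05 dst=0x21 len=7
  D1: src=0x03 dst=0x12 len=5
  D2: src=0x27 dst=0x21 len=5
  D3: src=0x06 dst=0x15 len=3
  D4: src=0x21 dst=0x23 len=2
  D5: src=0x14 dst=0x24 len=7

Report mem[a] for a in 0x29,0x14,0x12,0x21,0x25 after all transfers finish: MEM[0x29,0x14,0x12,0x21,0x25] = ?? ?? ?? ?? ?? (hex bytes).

MEM[0x29,0x14,0x12,0x21,0x25] = db 35 4e 28 5f

[0] 0x05->0x21 len=7 : 35 5f 43 bb 1a 3e 28
[1] 0x03->0x12 len=5 : 4e 8c 35 5f 43
[2] 0x27->0x21 len=5 : 28 06 bb 13 ad
[3] 0x06->0x15 len=3 : 5f 43 bb
[4] 0x21->0x23 len=2 : 28 06
[5] 0x14->0x24 len=7 : 35 5f 43 bb 27 db ec
query mem[0x29]=0xdb, mem[0x14]=0x35, mem[0x12]=0x4e, mem[0x21]=0x28, mem[0x25]=0x5f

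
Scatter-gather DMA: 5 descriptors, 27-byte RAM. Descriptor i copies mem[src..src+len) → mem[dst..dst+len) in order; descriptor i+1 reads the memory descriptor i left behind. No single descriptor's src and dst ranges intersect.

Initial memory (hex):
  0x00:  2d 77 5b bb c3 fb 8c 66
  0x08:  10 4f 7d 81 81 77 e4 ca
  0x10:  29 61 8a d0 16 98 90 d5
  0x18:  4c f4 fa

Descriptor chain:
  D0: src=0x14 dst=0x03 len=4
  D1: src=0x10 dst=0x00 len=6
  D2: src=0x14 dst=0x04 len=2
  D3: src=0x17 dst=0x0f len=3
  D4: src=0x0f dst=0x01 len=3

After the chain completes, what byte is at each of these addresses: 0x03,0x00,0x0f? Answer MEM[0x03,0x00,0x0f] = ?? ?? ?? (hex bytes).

[0] 0x14->0x03 len=4 : 16 98 90 d5
[1] 0x10->0x00 len=6 : 29 61 8a d0 16 98
[2] 0x14->0x04 len=2 : 16 98
[3] 0x17->0x0f len=3 : d5 4c f4
[4] 0x0f->0x01 len=3 : d5 4c f4
query mem[0x03]=0xf4, mem[0x00]=0x29, mem[0x0f]=0xd5

MEM[0x03,0x00,0x0f] = f4 29 d5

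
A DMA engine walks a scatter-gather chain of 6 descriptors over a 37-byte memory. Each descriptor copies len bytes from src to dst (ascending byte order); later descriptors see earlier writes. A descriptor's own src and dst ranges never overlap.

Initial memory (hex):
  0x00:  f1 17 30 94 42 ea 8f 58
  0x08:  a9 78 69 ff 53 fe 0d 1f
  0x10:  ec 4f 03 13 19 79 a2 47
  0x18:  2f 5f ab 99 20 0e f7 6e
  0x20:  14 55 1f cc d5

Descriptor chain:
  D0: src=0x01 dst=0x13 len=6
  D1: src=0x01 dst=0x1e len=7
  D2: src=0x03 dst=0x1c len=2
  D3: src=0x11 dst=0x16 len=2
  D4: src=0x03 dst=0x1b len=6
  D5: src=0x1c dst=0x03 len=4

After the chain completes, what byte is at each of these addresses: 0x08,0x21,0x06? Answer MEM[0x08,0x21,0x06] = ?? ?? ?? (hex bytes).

MEM[0x08,0x21,0x06] = a9 42 58

#0 dst[0x13+6] := {0x17,0x30,0x94,0x42,0xea,0x8f}
#1 dst[0x1e+7] := {0x17,0x30,0x94,0x42,0xea,0x8f,0x58}
#2 dst[0x1c+2] := {0x94,0x42}
#3 dst[0x16+2] := {0x4f,0x03}
#4 dst[0x1b+6] := {0x94,0x42,0xea,0x8f,0x58,0xa9}
#5 dst[0x03+4] := {0x42,0xea,0x8f,0x58}
query mem[0x08]=0xa9, mem[0x21]=0x42, mem[0x06]=0x58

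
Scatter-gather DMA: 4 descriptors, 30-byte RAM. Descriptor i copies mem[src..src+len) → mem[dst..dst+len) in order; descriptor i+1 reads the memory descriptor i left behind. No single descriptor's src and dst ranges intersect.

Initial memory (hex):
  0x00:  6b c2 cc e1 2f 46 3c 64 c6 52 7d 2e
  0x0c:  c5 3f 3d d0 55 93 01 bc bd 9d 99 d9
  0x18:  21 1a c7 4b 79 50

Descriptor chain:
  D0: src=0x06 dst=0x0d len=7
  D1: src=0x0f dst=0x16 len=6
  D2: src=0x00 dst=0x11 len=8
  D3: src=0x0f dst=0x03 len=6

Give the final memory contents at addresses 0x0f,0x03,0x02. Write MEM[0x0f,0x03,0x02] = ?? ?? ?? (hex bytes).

  after D0: wrote 7B at 0x0d = 3c64c6527d2ec5
  after D1: wrote 6B at 0x16 = c6527d2ec5bd
  after D2: wrote 8B at 0x11 = 6bc2cce12f463c64
  after D3: wrote 6B at 0x03 = c6526bc2cce1
query mem[0x0f]=0xc6, mem[0x03]=0xc6, mem[0x02]=0xcc

MEM[0x0f,0x03,0x02] = c6 c6 cc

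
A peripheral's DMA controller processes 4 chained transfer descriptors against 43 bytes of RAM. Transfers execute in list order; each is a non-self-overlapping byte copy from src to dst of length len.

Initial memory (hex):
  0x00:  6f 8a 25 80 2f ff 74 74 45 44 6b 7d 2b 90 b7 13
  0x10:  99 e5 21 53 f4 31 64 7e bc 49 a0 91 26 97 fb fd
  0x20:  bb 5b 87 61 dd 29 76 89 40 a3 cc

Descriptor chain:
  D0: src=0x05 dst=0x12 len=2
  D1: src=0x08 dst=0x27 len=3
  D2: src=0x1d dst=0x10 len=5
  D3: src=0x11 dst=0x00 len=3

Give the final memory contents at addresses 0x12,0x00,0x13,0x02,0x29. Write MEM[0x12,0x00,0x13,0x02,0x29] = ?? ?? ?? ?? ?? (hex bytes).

MEM[0x12,0x00,0x13,0x02,0x29] = fd fb bb bb 6b

  after D0: wrote 2B at 0x12 = ff74
  after D1: wrote 3B at 0x27 = 45446b
  after D2: wrote 5B at 0x10 = 97fbfdbb5b
  after D3: wrote 3B at 0x00 = fbfdbb
query mem[0x12]=0xfd, mem[0x00]=0xfb, mem[0x13]=0xbb, mem[0x02]=0xbb, mem[0x29]=0x6b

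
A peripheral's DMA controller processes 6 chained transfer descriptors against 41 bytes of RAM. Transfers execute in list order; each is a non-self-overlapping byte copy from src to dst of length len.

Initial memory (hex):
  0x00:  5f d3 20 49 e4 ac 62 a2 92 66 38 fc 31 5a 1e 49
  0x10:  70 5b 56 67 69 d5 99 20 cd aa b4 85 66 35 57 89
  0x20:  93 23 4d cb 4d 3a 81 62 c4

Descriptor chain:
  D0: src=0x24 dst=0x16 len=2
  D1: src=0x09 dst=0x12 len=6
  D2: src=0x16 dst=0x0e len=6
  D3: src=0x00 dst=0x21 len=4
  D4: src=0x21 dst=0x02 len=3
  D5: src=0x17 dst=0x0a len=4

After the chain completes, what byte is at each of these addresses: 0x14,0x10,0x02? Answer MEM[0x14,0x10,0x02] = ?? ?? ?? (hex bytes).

MEM[0x14,0x10,0x02] = fc cd 5f

[0] 0x24->0x16 len=2 : 4d 3a
[1] 0x09->0x12 len=6 : 66 38 fc 31 5a 1e
[2] 0x16->0x0e len=6 : 5a 1e cd aa b4 85
[3] 0x00->0x21 len=4 : 5f d3 20 49
[4] 0x21->0x02 len=3 : 5f d3 20
[5] 0x17->0x0a len=4 : 1e cd aa b4
query mem[0x14]=0xfc, mem[0x10]=0xcd, mem[0x02]=0x5f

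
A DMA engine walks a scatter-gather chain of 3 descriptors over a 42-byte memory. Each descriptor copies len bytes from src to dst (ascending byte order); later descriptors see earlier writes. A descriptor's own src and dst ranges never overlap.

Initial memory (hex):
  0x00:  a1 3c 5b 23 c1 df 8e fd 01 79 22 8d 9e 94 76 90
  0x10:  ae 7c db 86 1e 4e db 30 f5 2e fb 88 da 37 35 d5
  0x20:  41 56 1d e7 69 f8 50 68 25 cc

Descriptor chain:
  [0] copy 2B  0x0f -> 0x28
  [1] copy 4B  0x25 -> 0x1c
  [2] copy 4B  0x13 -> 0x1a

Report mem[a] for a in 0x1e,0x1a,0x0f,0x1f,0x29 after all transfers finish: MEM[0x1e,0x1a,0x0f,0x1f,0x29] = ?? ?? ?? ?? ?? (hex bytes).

MEM[0x1e,0x1a,0x0f,0x1f,0x29] = 68 86 90 90 ae

[0] 0x0f->0x28 len=2 : 90 ae
[1] 0x25->0x1c len=4 : f8 50 68 90
[2] 0x13->0x1a len=4 : 86 1e 4e db
query mem[0x1e]=0x68, mem[0x1a]=0x86, mem[0x0f]=0x90, mem[0x1f]=0x90, mem[0x29]=0xae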